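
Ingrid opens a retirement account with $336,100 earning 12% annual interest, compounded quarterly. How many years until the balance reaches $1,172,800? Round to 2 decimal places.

10.57 years

(1 + 0.03)^(4t) = 1,172,800/336,100 = 3.4894.
4t·ln(1 + 0.03) = ln(3.4894); 4t = 1.2497/0.0295588 ≈ 42.2798.
t ≈ 10.5700 years.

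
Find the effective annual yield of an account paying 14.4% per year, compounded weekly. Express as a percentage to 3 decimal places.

15.465%

One year is 52 periods at 0.00276923 each: (1 + 0.00276923)^52 ≈ 1.154654.
EAR = 1.154654 − 1 ≈ 15.46543%.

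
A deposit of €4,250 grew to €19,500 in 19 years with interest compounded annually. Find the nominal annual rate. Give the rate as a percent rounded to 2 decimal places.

8.35%

The 19-period growth factor is 19,500/4,250 = 4.58824.
r = 4.58824^(1/19) − 1 ≈ 0.0834864, i.e. 8.34864%.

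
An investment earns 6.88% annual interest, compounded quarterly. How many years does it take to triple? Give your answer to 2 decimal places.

(1 + 0.0172)^(4t) = 3.
4t = ln 3 / ln(1 + 0.0172) ≈ 1.0986/0.0170538 ≈ 64.4206.
t ≈ 16.1051.

16.11 years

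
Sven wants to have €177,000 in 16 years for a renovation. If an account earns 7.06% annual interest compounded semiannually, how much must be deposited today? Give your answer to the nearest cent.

€58,324.96

Growth factor = (1 + 0.0353)^32 ≈ 3.03472154778.
P = 177,000/3.03472154778 ≈ 58,324.9558.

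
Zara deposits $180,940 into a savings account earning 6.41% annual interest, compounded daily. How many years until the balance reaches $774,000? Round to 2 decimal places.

22.68 years

(1 + 0.000175616)^(365t) = 774,000/180,940 = 4.2777.
365t·ln(1 + 0.000175616) = ln(4.2777); 365t = 1.4534/0.000175601 ≈ 8276.7537.
t ≈ 22.6760 years.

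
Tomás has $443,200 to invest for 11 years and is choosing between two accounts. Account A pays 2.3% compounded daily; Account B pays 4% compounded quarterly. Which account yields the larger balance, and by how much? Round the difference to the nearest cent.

Account B, by $115,872.23

A: (1 + 0.023/365)^4015 ≈ 1.28787301129, so 443,200 × 1.28787301129 ≈ 570,785.3186.
B: (1 + 0.01)^44 ≈ 1.54931757152, so 443,200 × 1.54931757152 ≈ 686,657.5477.
Difference ≈ 115,872.2291 in favor of B.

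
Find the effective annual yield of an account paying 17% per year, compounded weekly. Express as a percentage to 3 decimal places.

18.498%

EAR = (1 + 17%/52)^52 − 1 = (1 + 0.00326923)^52 − 1.
(1 + 0.00326923)^52 ≈ 1.184976, so EAR ≈ 18.49762%.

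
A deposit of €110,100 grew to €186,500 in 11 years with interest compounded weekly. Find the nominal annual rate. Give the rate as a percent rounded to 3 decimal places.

The 572-period growth factor is 186,500/110,100 = 1.69391.
r/52 = 1.69391^(1/572) − 1 ≈ 0.000921827, so r ≈ 52·0.000921827 = 4.79350%.

4.794%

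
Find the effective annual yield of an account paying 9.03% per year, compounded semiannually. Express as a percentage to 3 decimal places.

One year is 2 periods at 0.04515 each: (1 + 0.04515)^2 ≈ 1.092339.
EAR = 1.092339 − 1 ≈ 9.23385%.

9.234%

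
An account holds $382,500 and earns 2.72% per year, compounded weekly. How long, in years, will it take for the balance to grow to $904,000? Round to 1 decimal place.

31.6 years

(1 + 0.000523077)^(52t) = 904,000/382,500 = 2.3634.
52t·ln(1 + 0.000523077) = ln(2.3634); 52t = 0.8601/0.00052294 ≈ 1644.7402.
t ≈ 31.6296 years.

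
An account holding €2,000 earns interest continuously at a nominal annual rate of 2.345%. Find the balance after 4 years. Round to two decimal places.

€2,196.68

A = P·e^(rt) = 2,000·e^(0.02345·4) = 2,000·e^0.0938.
e^0.0938 ≈ 1.098340056, so A ≈ 2,196.6801.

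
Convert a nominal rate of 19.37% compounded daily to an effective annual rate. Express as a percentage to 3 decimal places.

21.367%

One year is 365 periods at 0.000530685 each: (1 + 0.000530685)^365 ≈ 1.21367.
EAR = 1.21367 − 1 ≈ 21.36698%.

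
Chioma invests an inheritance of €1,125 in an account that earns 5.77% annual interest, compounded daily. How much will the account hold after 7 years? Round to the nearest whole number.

€1,685

Periodic rate = 5.77%/365 = 0.000158082; periods = 365·7 = 2555.
A = 1,125·(1 + 0.0577/365)^2555 ≈ 1,125·1.497606368 ≈ 1,684.8072.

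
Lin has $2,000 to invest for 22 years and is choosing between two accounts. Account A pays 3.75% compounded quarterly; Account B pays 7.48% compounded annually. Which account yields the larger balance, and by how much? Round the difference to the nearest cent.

A: (1 + 0.009375)^88 ≈ 2.273127903, so 2,000 × 2.273127903 ≈ 4,546.2558.
B: (1 + 0.0748)^22 ≈ 4.888869794, so 2,000 × 4.888869794 ≈ 9,777.7396.
Difference ≈ 5,231.4838 in favor of B.

Account B, by $5,231.48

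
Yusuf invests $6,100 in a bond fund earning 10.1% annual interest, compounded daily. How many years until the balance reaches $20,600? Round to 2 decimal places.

(1 + 0.000276712)^(365t) = 20,600/6,100 = 3.377.
365t·ln(1 + 0.000276712) = ln(3.377); 365t = 1.217/0.000276674 ≈ 4398.6861.
t ≈ 12.0512 years.

12.05 years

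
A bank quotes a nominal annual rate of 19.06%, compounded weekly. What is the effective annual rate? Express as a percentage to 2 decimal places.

EAR = (1 + 19.06%/52)^52 − 1 = (1 + 0.00366538)^52 − 1.
(1 + 0.00366538)^52 ≈ 1.209554, so EAR ≈ 20.95538%.

20.96%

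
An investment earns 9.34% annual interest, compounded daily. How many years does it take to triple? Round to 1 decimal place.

(1 + 0.00025589)^(365t) = 3.
365t = ln 3 / ln(1 + 0.00025589) ≈ 1.0986/0.000255858 ≈ 4293.8414.
t ≈ 11.7639.

11.8 years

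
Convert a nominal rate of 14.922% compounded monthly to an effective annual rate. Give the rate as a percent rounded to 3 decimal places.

EAR = (1 + 14.922%/12)^12 − 1 = (1 + 0.012435)^12 − 1.
(1 + 0.012435)^12 ≈ 1.159861, so EAR ≈ 15.98606%.

15.986%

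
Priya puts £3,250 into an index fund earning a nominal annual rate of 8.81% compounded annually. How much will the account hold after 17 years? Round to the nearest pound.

£13,654

Growth factor = (1 + 0.0881)^17 ≈ 4.201165352.
A ≈ 3,250 × 4.201165352 ≈ 13,653.7874.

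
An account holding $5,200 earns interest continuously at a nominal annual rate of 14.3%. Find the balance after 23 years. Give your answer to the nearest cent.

A = P·e^(rt) = 5,200·e^(0.143·23) = 5,200·e^3.289.
e^3.289 ≈ 26.8160342092, so A ≈ 139,443.3779.

$139,443.38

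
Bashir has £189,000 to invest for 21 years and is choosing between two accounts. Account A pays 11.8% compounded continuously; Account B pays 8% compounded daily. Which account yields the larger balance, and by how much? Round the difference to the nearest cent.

Account A, by £1,238,486.27

A: e^(0.118·21) = e^2.478 ≈ 11.91740575563, so 189,000 × 11.91740575563 ≈ 2,252,389.6878.
B: (1 + 0.08/365)^7665 ≈ 5.364568356044, so 189,000 × 5.364568356044 ≈ 1,013,903.4193.
Difference ≈ 1,238,486.2685 in favor of A.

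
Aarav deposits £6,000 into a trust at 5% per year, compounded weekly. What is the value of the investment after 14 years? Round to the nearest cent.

£12,078.45

Periodic rate = 5%/52 = 0.000961538; periods = 52·14 = 728.
A = 6,000·(1 + 0.05/52)^728 ≈ 6,000·2.0130755502 ≈ 12,078.4533.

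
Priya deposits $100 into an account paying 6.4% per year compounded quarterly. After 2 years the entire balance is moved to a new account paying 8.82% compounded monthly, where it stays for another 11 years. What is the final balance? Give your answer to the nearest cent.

$298.51

After 2 years at 6.4%: 100 × 1.13540202 ≈ 113.5402.
Then 11 years at 8.82%: 113.5402 × 2.6291271 ≈ 298.5116.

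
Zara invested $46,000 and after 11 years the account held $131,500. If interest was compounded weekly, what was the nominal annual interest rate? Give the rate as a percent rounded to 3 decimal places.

9.558%

(1 + r/52)^572 = 131,500/46,000 = 2.8587.
1 + r/52 = 2.8587^(1/572) ≈ 1.001838, so r/52 ≈ 0.00183799.
r ≈ 52·0.00183799 = 9.55755%.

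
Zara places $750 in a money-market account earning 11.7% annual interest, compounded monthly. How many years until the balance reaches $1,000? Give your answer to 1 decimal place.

2.5 years

(1 + 0.00975)^(12t) = 1,000/750 = 1.3333.
12t·ln(1 + 0.00975) = ln(1.3333); 12t = 0.28768/0.00970278 ≈ 29.6495.
t ≈ 2.4708 years.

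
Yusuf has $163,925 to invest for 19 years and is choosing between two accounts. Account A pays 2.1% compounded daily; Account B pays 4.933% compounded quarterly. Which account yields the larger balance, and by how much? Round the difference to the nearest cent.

Account B, by $171,808.62

Account A growth factor: (1 + 0.021/365)^6935 ≈ 1.49031651319; balance ≈ 244,300.1344.
Account B growth factor: (1 + 0.0123325)^76 ≈ 2.53840933881; balance ≈ 416,108.7509.
Account B is larger by 171,808.6164.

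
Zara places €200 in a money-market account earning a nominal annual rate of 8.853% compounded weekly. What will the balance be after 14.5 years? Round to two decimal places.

Growth factor = (1 + 0.0017025)^754 ≈ 3.60597972.
A ≈ 200 × 3.60597972 ≈ 721.1959.

€721.20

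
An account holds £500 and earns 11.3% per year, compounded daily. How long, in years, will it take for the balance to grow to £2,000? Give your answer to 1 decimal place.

12.3 years

(1 + 0.000309589)^(365t) = 2,000/500 = 4.
365t·ln(1 + 0.000309589) = ln(4); 365t = 1.3863/0.000309541 ≈ 4478.5466.
t ≈ 12.2700 years.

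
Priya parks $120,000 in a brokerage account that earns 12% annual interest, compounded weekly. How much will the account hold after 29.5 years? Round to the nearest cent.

$4,119,196.51

Periodic rate = 12%/52 = 0.00230769; periods = 52·29.5 = 1534.
A = 120,000·(1 + 0.12/52)^1534 ≈ 120,000·34.32663755194 ≈ 4,119,196.5062.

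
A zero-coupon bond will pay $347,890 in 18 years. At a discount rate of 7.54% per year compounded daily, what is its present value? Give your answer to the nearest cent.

Growth factor = (1 + 0.0754/365)^6570 ≈ 3.88475468342.
P = 347,890/3.88475468342 ≈ 89,552.6303.

$89,552.63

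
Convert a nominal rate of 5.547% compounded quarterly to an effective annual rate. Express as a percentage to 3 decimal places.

One year is 4 periods at 0.0138675 each: (1 + 0.0138675)^4 ≈ 1.056635.
EAR = 1.056635 − 1 ≈ 5.66345%.

5.663%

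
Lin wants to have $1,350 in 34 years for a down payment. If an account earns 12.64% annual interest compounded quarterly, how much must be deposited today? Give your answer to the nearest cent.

Growth factor = (1 + 0.0316)^136 ≈ 68.792541.
P = 1,350/68.792541 ≈ 19.6242.

$19.62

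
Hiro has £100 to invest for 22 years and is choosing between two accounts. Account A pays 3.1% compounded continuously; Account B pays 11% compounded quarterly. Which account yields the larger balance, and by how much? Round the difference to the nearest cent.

Account B, by £890.65

A: e^(0.031·22) = e^0.682 ≈ 1.97782944, so 100 × 1.97782944 ≈ 197.7829.
B: (1 + 0.0275)^88 ≈ 10.88431465, so 100 × 10.88431465 ≈ 1,088.4315.
Difference ≈ 890.6485 in favor of B.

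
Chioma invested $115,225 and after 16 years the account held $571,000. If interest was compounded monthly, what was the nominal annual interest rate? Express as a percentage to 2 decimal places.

(1 + r/12)^192 = 571,000/115,225 = 4.95552.
1 + r/12 = 4.95552^(1/192) ≈ 1.008371, so r/12 ≈ 0.00837079.
r ≈ 12·0.00837079 = 10.04495%.

10.04%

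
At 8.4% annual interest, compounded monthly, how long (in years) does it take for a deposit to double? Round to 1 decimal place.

(1 + 0.007)^(12t) = 2.
12t = ln 2 / ln(1 + 0.007) ≈ 0.69315/0.00697561 ≈ 99.3672.
t ≈ 8.2806.

8.3 years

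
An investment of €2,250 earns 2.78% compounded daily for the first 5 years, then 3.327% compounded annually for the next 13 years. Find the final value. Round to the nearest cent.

Phase 1: 2,250·(1 + 0.0278/365)^1825 ≈ 2,585.5155.
Phase 2: 2,585.5155·(1 + 0.03327)^13 ≈ 3,956.6425.

€3,956.64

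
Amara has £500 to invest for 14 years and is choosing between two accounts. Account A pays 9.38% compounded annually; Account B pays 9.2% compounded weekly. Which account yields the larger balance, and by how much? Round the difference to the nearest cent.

A: (1 + 0.0938)^14 ≈ 3.508575824, so 500 × 3.508575824 ≈ 1,754.2879.
B: (1 + 0.092/52)^728 ≈ 3.621404585, so 500 × 3.621404585 ≈ 1,810.7023.
Difference ≈ 56.4144 in favor of B.

Account B, by £56.41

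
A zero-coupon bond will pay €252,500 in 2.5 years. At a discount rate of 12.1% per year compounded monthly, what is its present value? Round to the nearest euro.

€186,872

Periodic rate = 12.1%/12 = 0.0100833; 30 periods.
P = 252,500/(1 + 0.121/12)^30 ≈ 252,500/1.3511891695 ≈ 186,872.4274.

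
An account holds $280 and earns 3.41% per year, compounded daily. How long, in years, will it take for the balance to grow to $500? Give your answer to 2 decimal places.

We need (1 + 0.0000934247)^(365t) = 1.7857, so 365t = ln 1.7857 / ln 1.000093 ≈ 6206.5583.
t ≈ 6206.5583/365 = 17.0043 years.

17.00 years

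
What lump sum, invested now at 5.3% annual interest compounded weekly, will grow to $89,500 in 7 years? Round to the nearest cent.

Periodic rate = 5.3%/52 = 0.00101923; 364 periods.
P = 89,500/(1 + 0.053/52)^364 ≈ 89,500/1.4489092921 ≈ 61,770.6025.

$61,770.60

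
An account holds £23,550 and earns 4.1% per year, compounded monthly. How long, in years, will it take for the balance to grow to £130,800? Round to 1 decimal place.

41.9 years

We need (1 + 0.00341667)^(12t) = 5.5541, so 12t = ln 5.5541 / ln 1.003417 ≈ 502.6744.
t ≈ 502.6744/12 = 41.8895 years.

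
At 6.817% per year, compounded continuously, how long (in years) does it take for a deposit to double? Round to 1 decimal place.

10.2 years

e^(0.06817t) = 2, so 0.06817t = ln 2 ≈ 0.69315.
t ≈ 0.69315/0.06817 ≈ 10.1679.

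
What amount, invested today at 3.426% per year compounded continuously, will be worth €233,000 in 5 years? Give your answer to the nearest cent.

€196,318.52

P = A·e^(−rt) = 233,000·e^(−0.1713).
e^(−0.1713) ≈ 0.842568764923, so P ≈ 196,318.5222.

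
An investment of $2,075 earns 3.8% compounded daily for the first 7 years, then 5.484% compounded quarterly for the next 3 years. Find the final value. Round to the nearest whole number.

Phase 1: 2,075·(1 + 0.038/365)^2555 ≈ 2,707.2878.
Phase 2: 2,707.2878·(1 + 0.01371)^12 ≈ 3,187.8596.

$3,188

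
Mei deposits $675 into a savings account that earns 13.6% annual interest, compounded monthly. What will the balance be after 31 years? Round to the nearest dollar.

$44,667

Growth factor = (1 + 0.136/12)^372 ≈ 66.174045231.
A ≈ 675 × 66.174045231 ≈ 44,667.4805.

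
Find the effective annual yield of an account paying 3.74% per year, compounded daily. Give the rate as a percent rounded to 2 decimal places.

3.81%

One year is 365 periods at 0.000102466 each: (1 + 0.000102466)^365 ≈ 1.038106.
EAR = 1.038106 − 1 ≈ 3.81062%.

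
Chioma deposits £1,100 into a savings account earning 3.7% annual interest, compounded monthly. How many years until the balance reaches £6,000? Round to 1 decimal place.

45.9 years

(1 + 0.00308333)^(12t) = 6,000/1,100 = 5.4545.
12t·ln(1 + 0.00308333) = ln(5.4545); 12t = 1.6964/0.00307859 ≈ 551.0476.
t ≈ 45.9206 years.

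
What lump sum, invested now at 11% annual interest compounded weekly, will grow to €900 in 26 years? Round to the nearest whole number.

Growth factor = (1 + 0.11/52)^1352 ≈ 17.4088598.
P = 900/17.4088598 ≈ 51.6978.

€52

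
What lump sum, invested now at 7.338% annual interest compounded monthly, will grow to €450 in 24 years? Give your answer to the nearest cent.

Periodic rate = 7.338%/12 = 0.006115; 288 periods.
P = 450/(1 + 0.006115)^288 ≈ 450/5.78782878 ≈ 77.7494.

€77.75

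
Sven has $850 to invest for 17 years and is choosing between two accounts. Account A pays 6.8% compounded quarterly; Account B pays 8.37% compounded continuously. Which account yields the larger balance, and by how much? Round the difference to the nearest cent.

A: (1 + 0.017)^68 ≈ 3.146478719, so 850 × 3.146478719 ≈ 2,674.5069.
B: e^(0.0837·17) = e^1.4229 ≈ 4.149135503, so 850 × 4.149135503 ≈ 3,526.7652.
Difference ≈ 852.2583 in favor of B.

Account B, by $852.26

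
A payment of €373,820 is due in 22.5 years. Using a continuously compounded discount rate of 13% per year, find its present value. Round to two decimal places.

P = A·e^(−rt) = 373,820·e^(−2.925).
e^(−2.925) ≈ 0.0536646919127, so P ≈ 20,060.9351.

€20,060.94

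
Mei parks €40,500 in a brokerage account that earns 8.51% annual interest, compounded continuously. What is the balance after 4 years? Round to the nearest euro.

€56,923

A = P·e^(rt) = 40,500·e^(0.0851·4) = 40,500·e^0.3404.
e^0.3404 ≈ 1.405509682, so A ≈ 56,923.1421.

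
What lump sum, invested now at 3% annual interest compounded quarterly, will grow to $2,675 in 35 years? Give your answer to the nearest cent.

$939.76

Growth factor = (1 + 0.0075)^140 ≈ 2.846476966.
P = 2,675/2.846476966 ≈ 939.7582.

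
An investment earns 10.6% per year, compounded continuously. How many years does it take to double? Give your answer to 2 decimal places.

6.54 years

e^(0.106t) = 2, so 0.106t = ln 2 ≈ 0.69315.
t ≈ 0.69315/0.106 ≈ 6.5391.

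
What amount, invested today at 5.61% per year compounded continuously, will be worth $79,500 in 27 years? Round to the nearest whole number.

P = A·e^(−rt) = 79,500·e^(−1.5147).
e^(−1.5147) ≈ 0.2198741372, so P ≈ 17,479.9939.

$17,480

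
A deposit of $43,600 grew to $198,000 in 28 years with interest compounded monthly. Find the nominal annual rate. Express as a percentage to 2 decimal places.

5.42%

The 336-period growth factor is 198,000/43,600 = 4.54128.
r/12 = 4.54128^(1/336) − 1 ≈ 0.00451376, so r ≈ 12·0.00451376 = 5.41651%.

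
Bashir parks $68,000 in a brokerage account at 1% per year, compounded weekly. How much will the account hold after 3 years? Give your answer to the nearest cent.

Periodic rate = 1%/52 = 0.000192308; periods = 52·3 = 156.
A = 68,000·(1 + 0.01/52)^156 ≈ 68,000·1.0304515619 ≈ 70,070.7062.

$70,070.71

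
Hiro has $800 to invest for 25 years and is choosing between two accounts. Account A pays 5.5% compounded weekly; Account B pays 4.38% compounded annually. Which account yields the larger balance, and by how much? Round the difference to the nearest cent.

Account A growth factor: (1 + 0.055/52)^1300 ≈ 3.952203806; balance ≈ 3,161.7630.
Account B growth factor: (1 + 0.0438)^25 ≈ 2.920332576; balance ≈ 2,336.2661.
Account A is larger by 825.4970.

Account A, by $825.50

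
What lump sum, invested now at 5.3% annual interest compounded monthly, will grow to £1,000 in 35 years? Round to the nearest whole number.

£157

Periodic rate = 5.3%/12 = 0.00441667; 420 periods.
P = 1,000/(1 + 0.053/12)^420 ≈ 1,000/6.36564501 ≈ 157.0933.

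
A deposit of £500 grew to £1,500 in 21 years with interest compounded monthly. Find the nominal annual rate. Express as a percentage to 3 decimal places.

The 252-period growth factor is 1,500/500 = 3.
r/12 = 3^(1/252) − 1 ≈ 0.00436909, so r ≈ 12·0.00436909 = 5.24291%.

5.243%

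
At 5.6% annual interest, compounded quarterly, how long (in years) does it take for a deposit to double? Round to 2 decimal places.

12.46 years

(1 + 0.014)^(4t) = 2.
4t = ln 2 / ln(1 + 0.014) ≈ 0.69315/0.0139029 ≈ 49.8563.
t ≈ 12.4641.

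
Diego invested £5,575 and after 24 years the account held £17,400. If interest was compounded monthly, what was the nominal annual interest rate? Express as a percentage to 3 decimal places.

4.752%

(1 + r/12)^288 = 17,400/5,575 = 3.12108.
1 + r/12 = 3.12108^(1/288) ≈ 1.00396, so r/12 ≈ 0.00395983.
r ≈ 12·0.00395983 = 4.75179%.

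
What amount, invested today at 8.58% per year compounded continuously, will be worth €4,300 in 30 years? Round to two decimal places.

€327.79

P = A·e^(−rt) = 4,300·e^(−2.574).
e^(−2.574) ≈ 0.07623001471, so P ≈ 327.7891.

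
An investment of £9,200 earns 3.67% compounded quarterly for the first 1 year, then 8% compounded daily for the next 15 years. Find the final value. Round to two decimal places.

After 1 years at 3.67%: 9,200 × 1.0372081803 ≈ 9,542.3153.
Then 15 years at 8%: 9,542.3153 × 3.3196803971 ≈ 31,677.4369.

£31,677.44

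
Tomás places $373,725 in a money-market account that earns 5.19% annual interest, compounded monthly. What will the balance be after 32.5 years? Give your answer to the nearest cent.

$2,011,494.22

Periodic rate = 5.19%/12 = 0.004325; periods = 12·32.5 = 390.
A = 373,725·(1 + 0.004325)^390 ≈ 373,725·5.382284360424 ≈ 2,011,494.2226.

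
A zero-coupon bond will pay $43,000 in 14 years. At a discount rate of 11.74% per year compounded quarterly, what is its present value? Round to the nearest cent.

$8,510.14

Growth factor = (1 + 0.02935)^56 ≈ 5.0527970644.
P = 43,000/5.0527970644 ≈ 8,510.1379.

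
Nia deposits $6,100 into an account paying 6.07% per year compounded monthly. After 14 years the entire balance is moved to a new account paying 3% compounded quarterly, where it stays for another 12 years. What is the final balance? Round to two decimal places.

$20,381.01

Phase 1: 6,100·(1 + 0.0607/12)^168 ≈ 14,238.4593.
Phase 2: 14,238.4593·(1 + 0.0075)^48 ≈ 20,381.0066.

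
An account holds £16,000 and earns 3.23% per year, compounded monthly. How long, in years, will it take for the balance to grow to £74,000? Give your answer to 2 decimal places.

47.48 years

(1 + 0.00269167)^(12t) = 74,000/16,000 = 4.625.
12t·ln(1 + 0.00269167) = ln(4.625); 12t = 1.5315/0.00268805 ≈ 569.7349.
t ≈ 47.4779 years.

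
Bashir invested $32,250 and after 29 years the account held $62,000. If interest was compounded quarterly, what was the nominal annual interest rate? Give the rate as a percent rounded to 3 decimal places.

2.260%

(1 + r/4)^116 = 62,000/32,250 = 1.92248.
1 + r/4 = 1.92248^(1/116) ≈ 1.005651, so r/4 ≈ 0.00565053.
r ≈ 4·0.00565053 = 2.26021%.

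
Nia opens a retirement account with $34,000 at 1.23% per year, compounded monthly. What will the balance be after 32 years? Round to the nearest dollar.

$50,388

Growth factor = (1 + 0.001025)^384 ≈ 1.4820087303.
A ≈ 34,000 × 1.4820087303 ≈ 50,388.2968.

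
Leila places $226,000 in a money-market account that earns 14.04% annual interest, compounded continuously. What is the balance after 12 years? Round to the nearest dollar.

A = P·e^(rt) = 226,000·e^(0.1404·12) = 226,000·e^1.6848.
e^1.6848 ≈ 5.391372550005, so A ≈ 1,218,450.1963.

$1,218,450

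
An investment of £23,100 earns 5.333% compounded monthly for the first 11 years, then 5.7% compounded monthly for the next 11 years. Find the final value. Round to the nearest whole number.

£77,531

After 11 years at 5.333%: 23,100 × 1.7955839844 ≈ 41,477.9900.
Then 11 years at 5.7%: 41,477.9900 × 1.8692094245 ≈ 77,531.0499.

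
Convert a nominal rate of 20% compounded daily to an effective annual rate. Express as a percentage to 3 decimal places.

One year is 365 periods at 0.000547945 each: (1 + 0.000547945)^365 ≈ 1.221336.
EAR = 1.221336 − 1 ≈ 22.13359%.

22.134%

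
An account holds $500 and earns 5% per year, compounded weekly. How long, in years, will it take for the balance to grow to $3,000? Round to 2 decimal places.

35.85 years

(1 + 0.000961538)^(52t) = 3,000/500 = 6.
52t·ln(1 + 0.000961538) = ln(6); 52t = 1.7918/0.000961076 ≈ 1864.3256.
t ≈ 35.8524 years.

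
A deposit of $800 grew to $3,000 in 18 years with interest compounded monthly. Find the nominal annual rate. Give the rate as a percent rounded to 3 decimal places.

7.366%

(1 + r/12)^216 = 3,000/800 = 3.75.
1 + r/12 = 3.75^(1/216) ≈ 1.006138, so r/12 ≈ 0.006138.
r ≈ 12·0.006138 = 7.36560%.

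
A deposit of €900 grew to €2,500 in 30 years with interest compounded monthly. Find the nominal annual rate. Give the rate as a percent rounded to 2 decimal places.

(1 + r/12)^360 = 2,500/900 = 2.77778.
1 + r/12 = 2.77778^(1/360) ≈ 1.002842, so r/12 ≈ 0.00284195.
r ≈ 12·0.00284195 = 3.41034%.

3.41%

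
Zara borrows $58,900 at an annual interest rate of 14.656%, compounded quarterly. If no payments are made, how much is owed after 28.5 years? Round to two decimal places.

Periodic rate = 14.656%/4 = 0.03664; periods = 4·28.5 = 114.
A = 58,900·(1 + 0.03664)^114 ≈ 58,900·60.47665144531 ≈ 3,562,074.7701.

$3,562,074.77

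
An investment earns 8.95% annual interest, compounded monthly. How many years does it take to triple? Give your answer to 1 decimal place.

12.3 years

(1 + 0.00745833)^(12t) = 3.
12t = ln 3 / ln(1 + 0.00745833) ≈ 1.0986/0.00743066 ≈ 147.8486.
t ≈ 12.3207.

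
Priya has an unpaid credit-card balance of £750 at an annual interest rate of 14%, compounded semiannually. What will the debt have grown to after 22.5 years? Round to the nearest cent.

£15,751.84

Periodic rate = 14%/2 = 0.07; periods = 2·22.5 = 45.
A = 750·(1 + 0.07)^45 ≈ 750·21.002451759 ≈ 15,751.8388.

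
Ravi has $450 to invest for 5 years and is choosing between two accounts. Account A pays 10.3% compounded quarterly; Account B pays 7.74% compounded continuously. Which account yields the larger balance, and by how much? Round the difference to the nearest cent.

Account A growth factor: (1 + 0.02575)^20 ≈ 1.66276362; balance ≈ 748.2436.
Account B growth factor: e^(0.0774·5) = e^0.387 ≈ 1.47255649; balance ≈ 662.6504.
Account A is larger by 85.5932.

Account A, by $85.59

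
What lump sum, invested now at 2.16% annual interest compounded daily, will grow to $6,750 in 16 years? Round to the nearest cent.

$4,777.67

Growth factor = (1 + 0.0216/365)^5840 ≈ 1.412822921.
P = 6,750/1.412822921 ≈ 4,777.6688.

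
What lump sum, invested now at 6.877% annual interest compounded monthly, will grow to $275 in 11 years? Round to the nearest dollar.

$129

Growth factor = (1 + 0.06877/12)^132 ≈ 2.12614535.
P = 275/2.12614535 ≈ 129.3421.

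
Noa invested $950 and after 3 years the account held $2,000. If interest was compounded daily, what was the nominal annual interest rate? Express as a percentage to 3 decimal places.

(1 + r/365)^1095 = 2,000/950 = 2.10526.
1 + r/365 = 2.10526^(1/1095) ≈ 1.00068, so r/365 ≈ 0.000680085.
r ≈ 365·0.000680085 = 24.82312%.

24.823%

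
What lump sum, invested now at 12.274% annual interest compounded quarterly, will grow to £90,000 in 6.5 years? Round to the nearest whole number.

Periodic rate = 12.274%/4 = 0.030685; 26 periods.
P = 90,000/(1 + 0.030685)^26 ≈ 90,000/2.1941931054 ≈ 41,017.3561.

£41,017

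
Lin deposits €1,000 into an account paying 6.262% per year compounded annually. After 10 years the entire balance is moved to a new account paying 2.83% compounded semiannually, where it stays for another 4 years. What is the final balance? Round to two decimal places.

€2,053.99

After 10 years at 6.262%: 1,000 × 1.835607641 ≈ 1,835.6076.
Then 4 years at 2.83%: 1,835.6076 × 1.118967725 ≈ 2,053.9857.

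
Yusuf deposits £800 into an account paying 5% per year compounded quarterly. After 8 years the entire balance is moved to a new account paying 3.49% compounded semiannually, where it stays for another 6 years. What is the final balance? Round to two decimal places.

After 8 years at 5%: 800 × 1.488130509 ≈ 1,190.5044.
Then 6 years at 3.49%: 1,190.5044 × 1.230713355 ≈ 1,465.1697.

£1,465.17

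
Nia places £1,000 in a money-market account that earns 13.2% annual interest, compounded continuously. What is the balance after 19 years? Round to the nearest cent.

A = P·e^(rt) = 1,000·e^(0.132·19) = 1,000·e^2.508.
e^2.508 ≈ 12.280344794, so A ≈ 12,280.3448.

£12,280.34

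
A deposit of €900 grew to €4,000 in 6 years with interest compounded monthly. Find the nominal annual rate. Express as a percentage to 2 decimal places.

25.12%

(1 + r/12)^72 = 4,000/900 = 4.44444.
1 + r/12 = 4.44444^(1/72) ≈ 1.020934, so r/12 ≈ 0.0209335.
r ≈ 12·0.0209335 = 25.12023%.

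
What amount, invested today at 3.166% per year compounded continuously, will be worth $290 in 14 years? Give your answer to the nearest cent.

P = A·e^(−rt) = 290·e^(−0.44324).
e^(−0.44324) ≈ 0.64195312, so P ≈ 186.1664.

$186.17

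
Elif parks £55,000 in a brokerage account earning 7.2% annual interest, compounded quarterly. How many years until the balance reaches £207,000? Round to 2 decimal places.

18.57 years

(1 + 0.018)^(4t) = 207,000/55,000 = 3.7636.
4t·ln(1 + 0.018) = ln(3.7636); 4t = 1.3254/0.0178399 ≈ 74.2933.
t ≈ 18.5733 years.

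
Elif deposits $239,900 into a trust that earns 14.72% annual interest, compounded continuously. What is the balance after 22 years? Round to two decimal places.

$6,115,746.82

A = P·e^(rt) = 239,900·e^(0.1472·22) = 239,900·e^3.2384.
e^3.2384 ≈ 25.4929004583, so A ≈ 6,115,746.8199.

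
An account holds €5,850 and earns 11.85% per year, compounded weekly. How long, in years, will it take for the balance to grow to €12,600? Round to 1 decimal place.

6.5 years

(1 + 0.00227885)^(52t) = 12,600/5,850 = 2.1538.
52t·ln(1 + 0.00227885) = ln(2.1538); 52t = 0.76726/0.00227625 ≈ 337.0693.
t ≈ 6.4821 years.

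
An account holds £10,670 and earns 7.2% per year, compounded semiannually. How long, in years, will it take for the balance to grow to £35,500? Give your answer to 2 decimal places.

(1 + 0.036)^(2t) = 35,500/10,670 = 3.3271.
2t·ln(1 + 0.036) = ln(3.3271); 2t = 1.2021/0.0353671 ≈ 33.9891.
t ≈ 16.9945 years.

16.99 years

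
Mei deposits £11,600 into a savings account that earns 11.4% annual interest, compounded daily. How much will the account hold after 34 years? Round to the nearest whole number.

Growth factor = (1 + 0.114/365)^12410 ≈ 48.2017261596.
A ≈ 11,600 × 48.2017261596 ≈ 559,140.0235.

£559,140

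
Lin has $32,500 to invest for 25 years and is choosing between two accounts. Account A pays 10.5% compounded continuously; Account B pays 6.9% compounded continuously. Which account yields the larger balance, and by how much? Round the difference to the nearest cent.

A: e^(0.105·25) = e^2.625 ≈ 13.8045741861, so 32,500 × 13.8045741861 ≈ 448,648.6610.
B: e^(0.069·25) = e^1.725 ≈ 5.61252102969, so 32,500 × 5.61252102969 ≈ 182,406.9335.
Difference ≈ 266,241.7276 in favor of A.

Account A, by $266,241.73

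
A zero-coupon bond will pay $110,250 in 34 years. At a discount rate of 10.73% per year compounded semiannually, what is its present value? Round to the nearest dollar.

$3,155

Periodic rate = 10.73%/2 = 0.05365; 68 periods.
P = 110,250/(1 + 0.05365)^68 ≈ 110,250/34.9424426796 ≈ 3,155.1887.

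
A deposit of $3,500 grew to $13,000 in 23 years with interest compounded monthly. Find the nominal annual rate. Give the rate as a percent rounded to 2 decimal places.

(1 + r/12)^276 = 13,000/3,500 = 3.71429.
1 + r/12 = 3.71429^(1/276) ≈ 1.004766, so r/12 ≈ 0.00476562.
r ≈ 12·0.00476562 = 5.71874%.

5.72%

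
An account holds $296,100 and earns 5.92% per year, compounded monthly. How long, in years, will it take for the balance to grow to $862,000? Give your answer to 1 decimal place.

18.1 years

(1 + 0.00493333)^(12t) = 862,000/296,100 = 2.9112.
12t·ln(1 + 0.00493333) = ln(2.9112); 12t = 1.0686/0.0049212 ≈ 217.1334.
t ≈ 18.0945 years.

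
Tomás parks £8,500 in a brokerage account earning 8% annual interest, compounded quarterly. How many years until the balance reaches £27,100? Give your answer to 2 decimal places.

14.64 years

We need (1 + 0.02)^(4t) = 3.1882, so 4t = ln 3.1882 / ln 1.02 ≈ 58.5512.
t ≈ 58.5512/4 = 14.6378 years.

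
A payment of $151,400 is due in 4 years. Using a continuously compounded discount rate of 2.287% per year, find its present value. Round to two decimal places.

P = A·e^(−rt) = 151,400·e^(−0.09148).
e^(−0.09148) ≈ 0.912579567561, so P ≈ 138,164.5465.

$138,164.55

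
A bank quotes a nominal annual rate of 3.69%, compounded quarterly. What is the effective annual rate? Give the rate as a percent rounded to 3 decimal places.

3.741%

EAR = (1 + 3.69%/4)^4 − 1 = (1 + 0.009225)^4 − 1.
(1 + 0.009225)^4 ≈ 1.037414, so EAR ≈ 3.74138%.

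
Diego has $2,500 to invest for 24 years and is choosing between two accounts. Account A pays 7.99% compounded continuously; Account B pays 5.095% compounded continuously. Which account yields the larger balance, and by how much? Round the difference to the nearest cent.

Account A, by $8,519.81

Account A growth factor: e^(0.0799·24) = e^1.9176 ≈ 6.8046077976; balance ≈ 17,011.5195.
Account B growth factor: e^(0.05095·24) = e^1.2228 ≈ 3.396685149; balance ≈ 8,491.7129.
Account A is larger by 8,519.8066.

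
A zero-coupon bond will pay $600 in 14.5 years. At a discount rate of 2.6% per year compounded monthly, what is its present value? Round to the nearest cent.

Periodic rate = 2.6%/12 = 0.00216667; 174 periods.
P = 600/(1 + 0.026/12)^174 ≈ 600/1.45730986 ≈ 411.7175.

$411.72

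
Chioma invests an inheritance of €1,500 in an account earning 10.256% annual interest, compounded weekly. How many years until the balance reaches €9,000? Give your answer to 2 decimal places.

17.49 years

We need (1 + 0.00197231)^(52t) = 6, so 52t = ln 6 / ln 1.001972 ≈ 909.3540.
t ≈ 909.3540/52 = 17.4876 years.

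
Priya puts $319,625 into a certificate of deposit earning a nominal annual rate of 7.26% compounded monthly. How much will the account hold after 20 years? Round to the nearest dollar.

$1,359,366

Growth factor = (1 + 0.00605)^240 ≈ 4.253003059359.
A ≈ 319,625 × 4.253003059359 ≈ 1,359,366.1028.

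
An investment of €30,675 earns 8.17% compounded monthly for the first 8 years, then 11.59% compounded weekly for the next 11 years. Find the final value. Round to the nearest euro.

€210,254

Phase 1: 30,675·(1 + 0.0817/12)^96 ≈ 58,840.6578.
Phase 2: 58,840.6578·(1 + 0.1159/52)^572 ≈ 210,253.5965.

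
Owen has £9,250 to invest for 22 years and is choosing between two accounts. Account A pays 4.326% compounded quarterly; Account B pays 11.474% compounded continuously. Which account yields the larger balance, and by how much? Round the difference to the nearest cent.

A: (1 + 0.010815)^88 ≈ 2.5769599274, so 9,250 × 2.5769599274 ≈ 23,836.8793.
B: e^(0.11474·22) = e^2.52428 ≈ 12.4819050559, so 9,250 × 12.4819050559 ≈ 115,457.6218.
Difference ≈ 91,620.7424 in favor of B.

Account B, by £91,620.74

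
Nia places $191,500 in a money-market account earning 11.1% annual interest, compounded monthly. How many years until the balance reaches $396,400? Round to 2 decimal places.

We need (1 + 0.00925)^(12t) = 2.07, so 12t = ln 2.07 / ln 1.00925 ≈ 79.0157.
t ≈ 79.0157/12 = 6.5846 years.

6.58 years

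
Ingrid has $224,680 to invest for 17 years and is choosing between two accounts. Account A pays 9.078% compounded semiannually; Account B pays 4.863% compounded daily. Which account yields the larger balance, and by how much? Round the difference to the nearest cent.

A: (1 + 0.04539)^34 ≈ 4.523385564533, so 224,680 × 4.523385564533 ≈ 1,016,314.2686.
B: (1 + 0.04863/365)^6205 ≈ 2.28566025031, so 224,680 × 2.28566025031 ≈ 513,542.1450.
Difference ≈ 502,772.1236 in favor of A.

Account A, by $502,772.12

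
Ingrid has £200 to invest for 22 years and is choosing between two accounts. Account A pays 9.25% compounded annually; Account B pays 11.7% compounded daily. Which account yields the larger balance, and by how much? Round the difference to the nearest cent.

Account B, by £1,222.00

A: (1 + 0.0925)^22 ≈ 7.002801307, so 200 × 7.002801307 ≈ 1,400.5603.
B: (1 + 0.117/365)^8030 ≈ 13.11278283, so 200 × 13.11278283 ≈ 2,622.5566.
Difference ≈ 1,221.9963 in favor of B.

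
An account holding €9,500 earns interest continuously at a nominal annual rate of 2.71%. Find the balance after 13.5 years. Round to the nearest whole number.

€13,697

A = P·e^(rt) = 9,500·e^(0.0271·13.5) = 9,500·e^0.36585.
e^0.36585 ≈ 1.4417389656, so A ≈ 13,696.5202.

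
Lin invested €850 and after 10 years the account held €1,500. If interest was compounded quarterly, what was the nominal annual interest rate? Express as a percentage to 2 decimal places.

(1 + r/4)^40 = 1,500/850 = 1.76471.
1 + r/4 = 1.76471^(1/40) ≈ 1.014301, so r/4 ≈ 0.0143009.
r ≈ 4·0.0143009 = 5.72036%.

5.72%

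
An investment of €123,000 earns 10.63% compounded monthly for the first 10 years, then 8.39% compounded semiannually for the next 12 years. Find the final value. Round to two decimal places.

Phase 1: 123,000·(1 + 0.1063/12)^120 ≈ 354,427.4861.
Phase 2: 354,427.4861·(1 + 0.04195)^24 ≈ 950,281.9720.

€950,281.97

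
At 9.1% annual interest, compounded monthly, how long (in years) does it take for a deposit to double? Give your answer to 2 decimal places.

7.65 years

(1 + 0.00758333)^(12t) = 2.
12t = ln 2 / ln(1 + 0.00758333) ≈ 0.69315/0.00755472 ≈ 91.7502.
t ≈ 7.6458.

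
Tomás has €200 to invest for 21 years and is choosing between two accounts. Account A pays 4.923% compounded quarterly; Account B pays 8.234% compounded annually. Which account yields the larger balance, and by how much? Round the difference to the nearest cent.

Account A growth factor: (1 + 0.0123075)^84 ≈ 2.79412721; balance ≈ 558.8254.
Account B growth factor: (1 + 0.08234)^21 ≈ 5.267904436; balance ≈ 1,053.5809.
Account B is larger by 494.7554.

Account B, by €494.76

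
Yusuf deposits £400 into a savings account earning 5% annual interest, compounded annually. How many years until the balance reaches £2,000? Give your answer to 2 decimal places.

32.99 years

(1 + 0.05)^t = 2,000/400 = 5.
t·ln(1 + 0.05) = ln(5); t = 1.6094/0.0487902 ≈ 32.9869.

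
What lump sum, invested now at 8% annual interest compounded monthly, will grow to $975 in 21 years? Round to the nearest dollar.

Periodic rate = 8%/12 = 0.00666667; 252 periods.
P = 975/(1 + 0.08/12)^252 ≈ 975/5.33572497 ≈ 182.7306.

$183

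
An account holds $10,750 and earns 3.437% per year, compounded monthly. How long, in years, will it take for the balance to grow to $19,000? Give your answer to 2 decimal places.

16.59 years

We need (1 + 0.00286417)^(12t) = 1.7674, so 12t = ln 1.7674 / ln 1.002864 ≈ 199.1324.
t ≈ 199.1324/12 = 16.5944 years.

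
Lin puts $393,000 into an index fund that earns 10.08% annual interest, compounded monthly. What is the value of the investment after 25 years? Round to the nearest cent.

$4,833,298.88

Growth factor = (1 + 0.0084)^300 ≈ 12.29847043156.
A ≈ 393,000 × 12.29847043156 ≈ 4,833,298.8796.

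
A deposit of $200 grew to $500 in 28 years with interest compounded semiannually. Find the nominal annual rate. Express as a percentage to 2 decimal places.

3.30%

(1 + r/2)^56 = 500/200 = 2.5.
1 + r/2 = 2.5^(1/56) ≈ 1.016497, so r/2 ≈ 0.0164969.
r ≈ 2·0.0164969 = 3.29939%.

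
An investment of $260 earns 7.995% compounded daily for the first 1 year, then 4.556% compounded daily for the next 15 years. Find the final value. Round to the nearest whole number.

$558

Phase 1: 260·(1 + 0.07995/365)^365 ≈ 281.6381.
Phase 2: 281.6381·(1 + 0.04556/365)^5475 ≈ 557.7887.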